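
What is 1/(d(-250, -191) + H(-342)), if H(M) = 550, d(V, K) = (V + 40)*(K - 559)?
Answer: 1/158050 ≈ 6.3271e-6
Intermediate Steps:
d(V, K) = (-559 + K)*(40 + V) (d(V, K) = (40 + V)*(-559 + K) = (-559 + K)*(40 + V))
1/(d(-250, -191) + H(-342)) = 1/((-22360 - 559*(-250) + 40*(-191) - 191*(-250)) + 550) = 1/((-22360 + 139750 - 7640 + 47750) + 550) = 1/(157500 + 550) = 1/158050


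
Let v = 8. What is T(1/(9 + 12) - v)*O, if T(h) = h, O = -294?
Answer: 2338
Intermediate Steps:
T(1/(9 + 12) - v)*O = (1/(9 + 12) - 1*8)*(-294) = (1/21 - 8)*(-294) = -167/21*(-294) = 2338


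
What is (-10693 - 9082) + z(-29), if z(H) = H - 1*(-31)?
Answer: -19773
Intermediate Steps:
z(H) = 31 + H (z(H) = H + 31 = 31 + H)
(-10693 - 9082) + z(-29) = (-10693 - 9082) + (31 - 29) = -19775 + 2 = -19773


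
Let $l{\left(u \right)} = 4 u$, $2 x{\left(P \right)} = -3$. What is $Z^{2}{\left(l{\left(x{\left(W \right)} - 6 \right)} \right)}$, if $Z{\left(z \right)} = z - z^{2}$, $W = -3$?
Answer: $864900$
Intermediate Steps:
$x{\left(P \right)} = - \frac{3}{2}$ ($x{\left(P \right)} = \frac{1}{2} \left(-3\right) = - \frac{3}{2}$)
$Z^{2}{\left(l{\left(x{\left(W \right)} - 6 \right)} \right)} = \left(4 \left(- \frac{3}{2} - 6\right) \left(1 - 4 \left(- \frac{3}{2} - 6\right)\right)\right)^{2} = \left(4 \left(- \frac{15}{2}\right) \left(1 - 4 \left(- \frac{15}{2}\right)\right)\right)^{2} = \left(- 30 \left(1 - -30\right)\right)^{2} = \left(- 30 \left(1 + 30\right)\right)^{2} = \left(\left(-30\right) 31\right)^{2} = \left(-930\right)^{2} = 864900$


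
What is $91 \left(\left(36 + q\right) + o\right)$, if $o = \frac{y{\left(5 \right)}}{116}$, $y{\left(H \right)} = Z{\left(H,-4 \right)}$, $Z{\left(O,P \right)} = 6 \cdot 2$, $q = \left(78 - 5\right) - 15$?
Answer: $\frac{248339}{29} \approx 8563.4$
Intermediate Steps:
$q = 58$ ($q = 73 - 15 = 58$)
$Z{\left(O,P \right)} = 12$
$y{\left(H \right)} = 12$
$o = \frac{3}{29}$ ($o = \frac{12}{116} = 12 \cdot \frac{1}{116} = \frac{3}{29} \approx 0.10345$)
$91 \left(\left(36 + q\right) + o\right) = 91 \left(\left(36 + 58\right) + \frac{3}{29}\right) = 91 \left(94 + \frac{3}{29}\right) = 91 \cdot \frac{2729}{29} = \frac{248339}{29}$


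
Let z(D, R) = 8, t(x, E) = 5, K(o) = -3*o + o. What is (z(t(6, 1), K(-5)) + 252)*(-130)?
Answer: -33800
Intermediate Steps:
K(o) = -2*o
(z(t(6, 1), K(-5)) + 252)*(-130) = (8 + 252)*(-130) = 260*(-130) = -33800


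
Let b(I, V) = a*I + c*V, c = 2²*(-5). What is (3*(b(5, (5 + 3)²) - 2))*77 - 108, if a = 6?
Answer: -289320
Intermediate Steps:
c = -20 (c = 4*(-5) = -20)
b(I, V) = -20*V + 6*I (b(I, V) = 6*I - 20*V = -20*V + 6*I)
(3*(b(5, (5 + 3)²) - 2))*77 - 108 = (3*((-20*(5 + 3)² + 6*5) - 2))*77 - 108 = (3*((-20*8² + 30) - 2))*77 - 108 = (3*((-20*64 + 30) - 2))*77 - 108 = (3*((-1280 + 30) - 2))*77 - 108 = (3*(-1250 - 2))*77 - 108 = (3*(-1252))*77 - 108 = -3756*77 - 108 = -289212 - 108 = -289320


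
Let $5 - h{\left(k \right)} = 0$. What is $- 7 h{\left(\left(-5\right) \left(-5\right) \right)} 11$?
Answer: $-385$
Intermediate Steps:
$h{\left(k \right)} = 5$ ($h{\left(k \right)} = 5 - 0 = 5 + 0 = 5$)
$- 7 h{\left(\left(-5\right) \left(-5\right) \right)} 11 = \left(-7\right) 5 \cdot 11 = \left(-35\right) 11 = -385$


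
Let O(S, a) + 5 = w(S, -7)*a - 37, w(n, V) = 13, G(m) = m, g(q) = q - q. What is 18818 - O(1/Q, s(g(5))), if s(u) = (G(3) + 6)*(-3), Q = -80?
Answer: 19211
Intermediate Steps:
g(q) = 0
s(u) = -27 (s(u) = (3 + 6)*(-3) = 9*(-3) = -27)
O(S, a) = -42 + 13*a (O(S, a) = -5 + (13*a - 37) = -5 + (-37 + 13*a) = -42 + 13*a)
18818 - O(1/Q, s(g(5))) = 18818 - (-42 + 13*(-27)) = 18818 - (-42 - 351) = 18818 - 1*(-393) = 18818 + 393 = 19211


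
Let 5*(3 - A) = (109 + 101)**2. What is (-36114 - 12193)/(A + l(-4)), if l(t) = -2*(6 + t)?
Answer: 48307/8821 ≈ 5.4764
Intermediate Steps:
l(t) = -12 - 2*t
A = -8817 (A = 3 - (109 + 101)**2/5 = 3 - 1/5*210**2 = 3 - 1/5*44100 = 3 - 8820 = -8817)
(-36114 - 12193)/(A + l(-4)) = (-36114 - 12193)/(-8817 + (-12 - 2*(-4))) = -48307/(-8817 + (-12 + 8)) = -48307/(-8817 - 4) = -48307/(-8821) = -48307*(-1/8821) = 48307/8821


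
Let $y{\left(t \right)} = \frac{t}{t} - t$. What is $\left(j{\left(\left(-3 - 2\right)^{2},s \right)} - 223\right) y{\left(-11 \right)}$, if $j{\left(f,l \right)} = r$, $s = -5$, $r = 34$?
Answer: $-2268$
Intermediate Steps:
$j{\left(f,l \right)} = 34$
$y{\left(t \right)} = 1 - t$
$\left(j{\left(\left(-3 - 2\right)^{2},s \right)} - 223\right) y{\left(-11 \right)} = \left(34 - 223\right) \left(1 - -11\right) = - 189 \left(1 + 11\right) = \left(-189\right) 12 = -2268$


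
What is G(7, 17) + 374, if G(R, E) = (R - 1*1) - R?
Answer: 373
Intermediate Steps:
G(R, E) = -1 (G(R, E) = (R - 1) - R = (-1 + R) - R = -1)
G(7, 17) + 374 = -1 + 374 = 373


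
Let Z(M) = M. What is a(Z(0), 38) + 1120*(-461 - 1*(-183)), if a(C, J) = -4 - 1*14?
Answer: -311378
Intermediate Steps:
a(C, J) = -18 (a(C, J) = -4 - 14 = -18)
a(Z(0), 38) + 1120*(-461 - 1*(-183)) = -18 + 1120*(-461 - 1*(-183)) = -18 + 1120*(-461 + 183) = -18 + 1120*(-278) = -18 - 311360 = -311378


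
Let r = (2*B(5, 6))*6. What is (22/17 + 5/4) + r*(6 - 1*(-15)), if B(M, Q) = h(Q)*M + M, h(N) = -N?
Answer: -428227/68 ≈ -6297.5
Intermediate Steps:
B(M, Q) = M - M*Q (B(M, Q) = (-Q)*M + M = -M*Q + M = M - M*Q)
r = -300 (r = (2*(5*(1 - 1*6)))*6 = (2*(5*(1 - 6)))*6 = (2*(5*(-5)))*6 = (2*(-25))*6 = -50*6 = -300)
(22/17 + 5/4) + r*(6 - 1*(-15)) = (22/17 + 5/4) - 300*(6 - 1*(-15)) = (22*(1/17) + 5*(¼)) - 300*(6 + 15) = (22/17 + 5/4) - 300*21 = 173/68 - 6300 = -428227/68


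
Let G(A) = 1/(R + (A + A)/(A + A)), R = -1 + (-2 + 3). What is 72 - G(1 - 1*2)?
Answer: 71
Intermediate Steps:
R = 0 (R = -1 + 1 = 0)
G(A) = 1 (G(A) = 1/(0 + (A + A)/(A + A)) = 1/(0 + (2*A)/((2*A))) = 1/(0 + (2*A)*(1/(2*A))) = 1/(0 + 1) = 1/1 = 1)
72 - G(1 - 1*2) = 72 - 1*1 = 72 - 1 = 71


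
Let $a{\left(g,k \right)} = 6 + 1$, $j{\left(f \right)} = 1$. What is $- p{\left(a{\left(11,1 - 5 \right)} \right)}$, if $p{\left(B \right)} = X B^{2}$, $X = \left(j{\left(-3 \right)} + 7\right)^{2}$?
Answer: $-3136$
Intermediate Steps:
$a{\left(g,k \right)} = 7$
$X = 64$ ($X = \left(1 + 7\right)^{2} = 8^{2} = 64$)
$p{\left(B \right)} = 64 B^{2}$
$- p{\left(a{\left(11,1 - 5 \right)} \right)} = - 64 \cdot 7^{2} = - 64 \cdot 49 = \left(-1\right) 3136 = -3136$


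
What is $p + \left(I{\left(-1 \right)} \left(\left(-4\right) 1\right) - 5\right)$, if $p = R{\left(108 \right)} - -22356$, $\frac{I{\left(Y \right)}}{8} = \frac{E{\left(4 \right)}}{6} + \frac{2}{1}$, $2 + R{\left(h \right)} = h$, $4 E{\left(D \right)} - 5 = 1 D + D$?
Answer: $\frac{67127}{3} \approx 22376.0$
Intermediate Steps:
$E{\left(D \right)} = \frac{5}{4} + \frac{D}{2}$ ($E{\left(D \right)} = \frac{5}{4} + \frac{1 D + D}{4} = \frac{5}{4} + \frac{D + D}{4} = \frac{5}{4} + \frac{2 D}{4} = \frac{5}{4} + \frac{D}{2}$)
$R{\left(h \right)} = -2 + h$
$I{\left(Y \right)} = \frac{61}{3}$ ($I{\left(Y \right)} = 8 \left(\frac{\frac{5}{4} + \frac{1}{2} \cdot 4}{6} + \frac{2}{1}\right) = 8 \left(\left(\frac{5}{4} + 2\right) \frac{1}{6} + 2 \cdot 1\right) = 8 \left(\frac{13}{4} \cdot \frac{1}{6} + 2\right) = 8 \left(\frac{13}{24} + 2\right) = 8 \cdot \frac{61}{24} = \frac{61}{3}$)
$p = 22462$ ($p = \left(-2 + 108\right) - -22356 = 106 + 22356 = 22462$)
$p + \left(I{\left(-1 \right)} \left(\left(-4\right) 1\right) - 5\right) = 22462 + \left(\frac{61 \left(\left(-4\right) 1\right)}{3} - 5\right) = 22462 + \left(\frac{61}{3} \left(-4\right) - 5\right) = 22462 - \frac{259}{3} = \frac{67127}{3}$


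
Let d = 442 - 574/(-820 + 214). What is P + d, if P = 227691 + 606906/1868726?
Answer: 64587547494977/283111989 ≈ 2.2813e+5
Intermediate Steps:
P = 212746349286/934363 (P = 227691 + 606906*(1/1868726) = 227691 + 303453/934363 = 212746349286/934363 ≈ 2.2769e+5)
d = 134213/303 (d = 442 - 574/(-606) = 442 - 1/606*(-574) = 442 + 287/303 = 134213/303 ≈ 442.95)
P + d = 212746349286/934363 + 134213/303 = 64587547494977/283111989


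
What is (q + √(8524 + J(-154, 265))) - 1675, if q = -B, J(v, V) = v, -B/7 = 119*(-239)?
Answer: -200762 + 3*√930 ≈ -2.0067e+5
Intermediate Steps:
B = 199087 (B = -833*(-239) = -7*(-28441) = 199087)
q = -199087 (q = -1*199087 = -199087)
(q + √(8524 + J(-154, 265))) - 1675 = (-199087 + √(8524 - 154)) - 1675 = (-199087 + √8370) - 1675 = (-199087 + 3*√930) - 1675 = -200762 + 3*√930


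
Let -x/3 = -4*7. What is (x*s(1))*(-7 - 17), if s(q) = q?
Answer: -2016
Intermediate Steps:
x = 84 (x = -(-12)*7 = -3*(-28) = 84)
(x*s(1))*(-7 - 17) = (84*1)*(-7 - 17) = 84*(-24) = -2016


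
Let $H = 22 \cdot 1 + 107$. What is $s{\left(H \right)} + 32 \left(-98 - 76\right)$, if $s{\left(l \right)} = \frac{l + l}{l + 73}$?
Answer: $- \frac{562239}{101} \approx -5566.7$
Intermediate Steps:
$H = 129$ ($H = 22 + 107 = 129$)
$s{\left(l \right)} = \frac{2 l}{73 + l}$
$s{\left(H \right)} + 32 \left(-98 - 76\right) = 2 \cdot 129 \frac{1}{73 + 129} + 32 \left(-98 - 76\right) = 2 \cdot 129 \cdot \frac{1}{202} + 32 \left(-174\right) = 2 \cdot 129 \cdot \frac{1}{202} - 5568 = \frac{129}{101} - 5568 = - \frac{562239}{101}$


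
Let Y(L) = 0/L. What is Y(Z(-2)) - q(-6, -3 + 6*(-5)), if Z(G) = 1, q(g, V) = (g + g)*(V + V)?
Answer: -792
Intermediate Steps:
q(g, V) = 4*V*g (q(g, V) = (2*g)*(2*V) = 4*V*g)
Y(L) = 0
Y(Z(-2)) - q(-6, -3 + 6*(-5)) = 0 - 4*(-3 + 6*(-5))*(-6) = 0 - 4*(-3 - 30)*(-6) = 0 - 4*(-33)*(-6) = 0 - 1*792 = 0 - 792 = -792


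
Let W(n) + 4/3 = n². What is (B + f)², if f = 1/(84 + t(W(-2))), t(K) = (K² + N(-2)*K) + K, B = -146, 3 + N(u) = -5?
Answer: 9059803489/425104 ≈ 21312.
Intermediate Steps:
N(u) = -8 (N(u) = -3 - 5 = -8)
W(n) = -4/3 + n²
t(K) = K² - 7*K (t(K) = (K² - 8*K) + K = K² - 7*K)
f = 9/652 (f = 1/(84 + (-4/3 + (-2)²)*(-7 + (-4/3 + (-2)²))) = 1/(84 + (-4/3 + 4)*(-7 + (-4/3 + 4))) = 1/(84 + 8*(-7 + 8/3)/3) = 1/(84 + (8/3)*(-13/3)) = 1/(84 - 104/9) = 1/(652/9) = 9/652 ≈ 0.013804)
(B + f)² = (-146 + 9/652)² = (-95183/652)² = 9059803489/425104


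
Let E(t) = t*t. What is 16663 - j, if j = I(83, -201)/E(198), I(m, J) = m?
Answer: 653256169/39204 ≈ 16663.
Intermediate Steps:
E(t) = t²
j = 83/39204 (j = 83/(198²) = 83/39204 ≈ 0.0021171)
16663 - j = 16663 - 1*83/39204 = 16663 - 83/39204 = 653256169/39204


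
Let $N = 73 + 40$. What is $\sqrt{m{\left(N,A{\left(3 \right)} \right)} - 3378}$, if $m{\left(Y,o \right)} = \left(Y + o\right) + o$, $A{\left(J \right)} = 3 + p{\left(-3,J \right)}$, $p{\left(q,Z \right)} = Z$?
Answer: $i \sqrt{3253} \approx 57.035 i$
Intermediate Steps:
$N = 113$
$A{\left(J \right)} = 3 + J$
$m{\left(Y,o \right)} = Y + 2 o$
$\sqrt{m{\left(N,A{\left(3 \right)} \right)} - 3378} = \sqrt{\left(113 + 2 \left(3 + 3\right)\right) - 3378} = \sqrt{\left(113 + 2 \cdot 6\right) - 3378} = \sqrt{\left(113 + 12\right) - 3378} = \sqrt{125 - 3378} = \sqrt{-3253} = i \sqrt{3253}$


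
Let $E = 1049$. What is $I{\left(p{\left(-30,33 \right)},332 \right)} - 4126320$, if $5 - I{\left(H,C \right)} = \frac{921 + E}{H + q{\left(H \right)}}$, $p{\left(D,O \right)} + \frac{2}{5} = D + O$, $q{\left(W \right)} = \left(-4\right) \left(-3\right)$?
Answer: $- \frac{301230845}{73} \approx -4.1264 \cdot 10^{6}$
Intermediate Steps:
$q{\left(W \right)} = 12$
$p{\left(D,O \right)} = - \frac{2}{5} + D + O$ ($p{\left(D,O \right)} = - \frac{2}{5} + \left(D + O\right) = - \frac{2}{5} + D + O$)
$I{\left(H,C \right)} = 5 - \frac{1970}{12 + H}$ ($I{\left(H,C \right)} = 5 - \frac{921 + 1049}{H + 12} = 5 - \frac{1970}{12 + H}$)
$I{\left(p{\left(-30,33 \right)},332 \right)} - 4126320 = \frac{5 \left(-382 - - \frac{13}{5}\right)}{12 - - \frac{13}{5}} - 4126320 = \frac{5 \left(-382 + \frac{13}{5}\right)}{12 + \frac{13}{5}} - 4126320 = 5 \frac{1}{\frac{73}{5}} \left(- \frac{1897}{5}\right) - 4126320 = 5 \cdot \frac{5}{73} \left(- \frac{1897}{5}\right) - 4126320 = - \frac{9485}{73} - 4126320 = - \frac{301230845}{73}$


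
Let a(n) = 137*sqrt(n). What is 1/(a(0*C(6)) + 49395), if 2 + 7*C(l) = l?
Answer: 1/49395 ≈ 2.0245e-5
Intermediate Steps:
C(l) = -2/7 + l/7
1/(a(0*C(6)) + 49395) = 1/(137*sqrt(0*(-2/7 + (1/7)*6)) + 49395) = 1/(137*sqrt(0*(-2/7 + 6/7)) + 49395) = 1/(137*sqrt(0*(4/7)) + 49395) = 1/(137*sqrt(0) + 49395) = 1/(137*0 + 49395) = 1/(0 + 49395) = 1/49395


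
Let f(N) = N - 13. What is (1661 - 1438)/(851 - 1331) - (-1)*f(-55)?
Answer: -32863/480 ≈ -68.465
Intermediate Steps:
f(N) = -13 + N
(1661 - 1438)/(851 - 1331) - (-1)*f(-55) = (1661 - 1438)/(851 - 1331) - (-1)*(-13 - 55) = 223/(-480) - (-1)*(-68) = 223*(-1/480) - 1*68 = -223/480 - 68 = -32863/480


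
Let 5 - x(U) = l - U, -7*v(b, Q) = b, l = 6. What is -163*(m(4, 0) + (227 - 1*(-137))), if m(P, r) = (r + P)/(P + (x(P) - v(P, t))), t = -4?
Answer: -3149160/53 ≈ -59418.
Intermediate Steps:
v(b, Q) = -b/7
x(U) = -1 + U (x(U) = 5 - (6 - U) = 5 + (-6 + U) = -1 + U)
m(P, r) = (P + r)/(-1 + 15*P/7) (m(P, r) = (r + P)/(P + ((-1 + P) - (-1)*P/7)) = (P + r)/(P + ((-1 + P) + P/7)) = (P + r)/(P + (-1 + 8*P/7)) = (P + r)/(-1 + 15*P/7))
-163*(m(4, 0) + (227 - 1*(-137))) = -163*(7*(4 + 0)/(-7 + 15*4) + (227 - 1*(-137))) = -163*(7*4/(-7 + 60) + (227 + 137)) = -163*(7*4/53 + 364) = -163*(7*(1/53)*4 + 364) = -163*(28/53 + 364) = -163*19320/53 = -3149160/53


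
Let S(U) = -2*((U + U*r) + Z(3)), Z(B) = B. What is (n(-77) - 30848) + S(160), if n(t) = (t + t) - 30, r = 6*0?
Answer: -31358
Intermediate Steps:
r = 0
S(U) = -6 - 2*U (S(U) = -2*((U + U*0) + 3) = -2*((U + 0) + 3) = -2*(U + 3) = -2*(3 + U) = -6 - 2*U)
n(t) = -30 + 2*t (n(t) = 2*t - 30 = -30 + 2*t)
(n(-77) - 30848) + S(160) = ((-30 + 2*(-77)) - 30848) + (-6 - 2*160) = ((-30 - 154) - 30848) + (-6 - 320) = (-184 - 30848) - 326 = -31032 - 326 = -31358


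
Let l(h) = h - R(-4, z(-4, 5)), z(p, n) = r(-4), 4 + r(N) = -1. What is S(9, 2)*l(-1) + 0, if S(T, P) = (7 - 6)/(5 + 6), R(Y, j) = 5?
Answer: -6/11 ≈ -0.54545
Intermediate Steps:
r(N) = -5 (r(N) = -4 - 1 = -5)
z(p, n) = -5
l(h) = -5 + h (l(h) = h - 1*5 = h - 5 = -5 + h)
S(T, P) = 1/11
S(9, 2)*l(-1) + 0 = (-5 - 1)/11 + 0 = (1/11)*(-6) + 0 = -6/11 + 0 = -6/11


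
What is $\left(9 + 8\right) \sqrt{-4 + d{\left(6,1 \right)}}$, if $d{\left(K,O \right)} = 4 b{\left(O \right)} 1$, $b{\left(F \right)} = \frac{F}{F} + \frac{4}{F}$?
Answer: $68$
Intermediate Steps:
$b{\left(F \right)} = 1 + \frac{4}{F}$
$d{\left(K,O \right)} = \frac{4 \left(4 + O\right)}{O}$ ($d{\left(K,O \right)} = 4 \frac{4 + O}{O} 1 = \frac{4 \left(4 + O\right)}{O} 1 = \frac{4 \left(4 + O\right)}{O}$)
$\left(9 + 8\right) \sqrt{-4 + d{\left(6,1 \right)}} = \left(9 + 8\right) \sqrt{-4 + \left(4 + \frac{16}{1}\right)} = 17 \sqrt{-4 + \left(4 + 16 \cdot 1\right)} = 17 \sqrt{-4 + \left(4 + 16\right)} = 17 \sqrt{-4 + 20} = 17 \sqrt{16} = 17 \cdot 4 = 68$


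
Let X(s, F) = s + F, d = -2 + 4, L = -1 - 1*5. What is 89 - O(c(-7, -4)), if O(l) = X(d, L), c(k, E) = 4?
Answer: 93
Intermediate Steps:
L = -6 (L = -1 - 5 = -6)
d = 2
X(s, F) = F + s
O(l) = -4 (O(l) = -6 + 2 = -4)
89 - O(c(-7, -4)) = 89 - 1*(-4) = 89 + 4 = 93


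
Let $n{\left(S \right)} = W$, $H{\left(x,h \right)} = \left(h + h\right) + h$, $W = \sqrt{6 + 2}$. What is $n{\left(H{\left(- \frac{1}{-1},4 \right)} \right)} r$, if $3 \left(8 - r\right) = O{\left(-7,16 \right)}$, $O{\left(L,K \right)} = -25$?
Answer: $\frac{98 \sqrt{2}}{3} \approx 46.198$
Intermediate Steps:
$r = \frac{49}{3}$ ($r = 8 - - \frac{25}{3} = 8 + \frac{25}{3} = \frac{49}{3} \approx 16.333$)
$W = 2 \sqrt{2}$ ($W = \sqrt{8} = 2 \sqrt{2} \approx 2.8284$)
$H{\left(x,h \right)} = 3 h$ ($H{\left(x,h \right)} = 2 h + h = 3 h$)
$n{\left(S \right)} = 2 \sqrt{2}$
$n{\left(H{\left(- \frac{1}{-1},4 \right)} \right)} r = 2 \sqrt{2} \cdot \frac{49}{3} = \frac{98 \sqrt{2}}{3}$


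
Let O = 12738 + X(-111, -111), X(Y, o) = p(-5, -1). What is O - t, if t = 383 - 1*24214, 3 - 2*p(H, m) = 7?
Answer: 36567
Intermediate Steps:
p(H, m) = -2 (p(H, m) = 3/2 - ½*7 = 3/2 - 7/2 = -2)
X(Y, o) = -2
t = -23831 (t = 383 - 24214 = -23831)
O = 12736 (O = 12738 - 2 = 12736)
O - t = 12736 - 1*(-23831) = 12736 + 23831 = 36567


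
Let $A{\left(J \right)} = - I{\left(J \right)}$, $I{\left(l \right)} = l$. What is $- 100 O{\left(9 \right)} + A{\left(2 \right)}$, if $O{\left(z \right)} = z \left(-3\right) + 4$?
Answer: $2298$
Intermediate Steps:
$A{\left(J \right)} = - J$
$O{\left(z \right)} = 4 - 3 z$ ($O{\left(z \right)} = - 3 z + 4 = 4 - 3 z$)
$- 100 O{\left(9 \right)} + A{\left(2 \right)} = - 100 \left(4 - 27\right) - 2 = \left(-100\right) \left(-23\right) - 2 = 2300 - 2 = 2298$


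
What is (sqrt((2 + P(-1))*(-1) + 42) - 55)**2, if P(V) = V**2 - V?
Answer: (55 - sqrt(38))**2 ≈ 2384.9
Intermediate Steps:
(sqrt((2 + P(-1))*(-1) + 42) - 55)**2 = (sqrt((2 - (-1 - 1))*(-1) + 42) - 55)**2 = (sqrt((2 - 1*(-2))*(-1) + 42) - 55)**2 = (sqrt((2 + 2)*(-1) + 42) - 55)**2 = (sqrt(4*(-1) + 42) - 55)**2 = (sqrt(-4 + 42) - 55)**2 = (sqrt(38) - 55)**2 = (-55 + sqrt(38))**2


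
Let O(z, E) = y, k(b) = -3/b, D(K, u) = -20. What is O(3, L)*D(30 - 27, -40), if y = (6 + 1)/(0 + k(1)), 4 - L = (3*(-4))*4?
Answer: 140/3 ≈ 46.667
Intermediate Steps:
L = 52 (L = 4 - 3*(-4)*4 = 4 - (-12)*4 = 4 - 1*(-48) = 4 + 48 = 52)
y = -7/3 (y = (6 + 1)/(0 - 3/1) = 7/(0 - 3*1) = 7/(0 - 3) = 7/(-3) = 7*(-⅓) = -7/3 ≈ -2.3333)
O(z, E) = -7/3
O(3, L)*D(30 - 27, -40) = -7/3*(-20) = 140/3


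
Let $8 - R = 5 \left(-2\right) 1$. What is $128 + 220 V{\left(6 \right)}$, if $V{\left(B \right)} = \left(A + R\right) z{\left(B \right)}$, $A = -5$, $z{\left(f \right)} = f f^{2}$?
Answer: $617888$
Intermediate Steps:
$R = 18$ ($R = 8 - 5 \left(-2\right) 1 = 8 - \left(-10\right) 1 = 8 - -10 = 8 + 10 = 18$)
$z{\left(f \right)} = f^{3}$
$V{\left(B \right)} = 13 B^{3}$ ($V{\left(B \right)} = \left(-5 + 18\right) B^{3} = 13 B^{3}$)
$128 + 220 V{\left(6 \right)} = 128 + 220 \cdot 13 \cdot 6^{3} = 128 + 220 \cdot 13 \cdot 216 = 128 + 220 \cdot 2808 = 128 + 617760 = 617888$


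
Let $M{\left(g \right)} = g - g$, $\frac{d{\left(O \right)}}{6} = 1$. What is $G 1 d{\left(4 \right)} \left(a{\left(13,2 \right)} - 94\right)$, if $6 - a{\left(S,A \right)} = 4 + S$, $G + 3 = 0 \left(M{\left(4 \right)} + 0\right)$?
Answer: $1890$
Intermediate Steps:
$d{\left(O \right)} = 6$ ($d{\left(O \right)} = 6 \cdot 1 = 6$)
$M{\left(g \right)} = 0$
$G = -3$ ($G = -3 + 0 \left(0 + 0\right) = -3 + 0 \cdot 0 = -3 + 0 = -3$)
$a{\left(S,A \right)} = 2 - S$ ($a{\left(S,A \right)} = 6 - \left(4 + S\right) = 2 - S$)
$G 1 d{\left(4 \right)} \left(a{\left(13,2 \right)} - 94\right) = - 3 \cdot 1 \cdot 6 \left(\left(2 - 13\right) - 94\right) = \left(-3\right) 6 \left(\left(2 - 13\right) - 94\right) = - 18 \left(-11 - 94\right) = \left(-18\right) \left(-105\right) = 1890$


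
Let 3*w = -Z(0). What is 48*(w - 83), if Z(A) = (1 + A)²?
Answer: -4000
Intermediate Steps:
w = -⅓ (w = (-(1 + 0)²)/3 = (-1*1²)/3 = (-1*1)/3 = (⅓)*(-1) = -⅓ ≈ -0.33333)
48*(w - 83) = 48*(-⅓ - 83) = 48*(-250/3) = -4000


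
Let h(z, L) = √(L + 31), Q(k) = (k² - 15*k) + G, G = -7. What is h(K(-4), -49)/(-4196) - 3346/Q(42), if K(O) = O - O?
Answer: -478/161 - 3*I*√2/4196 ≈ -2.9689 - 0.0010111*I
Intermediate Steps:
K(O) = 0
Q(k) = -7 + k² - 15*k (Q(k) = (k² - 15*k) - 7 = -7 + k² - 15*k)
h(z, L) = √(31 + L)
h(K(-4), -49)/(-4196) - 3346/Q(42) = √(31 - 49)/(-4196) - 3346/(-7 + 42² - 15*42) = √(-18)*(-1/4196) - 3346/(-7 + 1764 - 630) = (3*I*√2)*(-1/4196) - 3346/1127 = -3*I*√2/4196 - 3346*1/1127 = -3*I*√2/4196 - 478/161 = -478/161 - 3*I*√2/4196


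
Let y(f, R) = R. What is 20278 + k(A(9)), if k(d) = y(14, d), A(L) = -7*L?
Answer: 20215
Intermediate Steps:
k(d) = d
20278 + k(A(9)) = 20278 - 7*9 = 20278 - 63 = 20215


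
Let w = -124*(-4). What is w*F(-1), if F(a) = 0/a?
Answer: 0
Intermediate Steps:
w = 496
F(a) = 0
w*F(-1) = 496*0 = 0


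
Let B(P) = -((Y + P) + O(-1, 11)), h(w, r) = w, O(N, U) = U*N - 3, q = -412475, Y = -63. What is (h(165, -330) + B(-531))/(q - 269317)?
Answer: -773/681792 ≈ -0.0011338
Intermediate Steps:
O(N, U) = -3 + N*U (O(N, U) = N*U - 3 = -3 + N*U)
B(P) = 77 - P (B(P) = -((-63 + P) + (-3 - 1*11)) = -((-63 + P) + (-3 - 11)) = -((-63 + P) - 14) = -(-77 + P) = 77 - P)
(h(165, -330) + B(-531))/(q - 269317) = (165 + (77 - 1*(-531)))/(-412475 - 269317) = (165 + (77 + 531))/(-681792) = (165 + 608)*(-1/681792) = 773*(-1/681792) = -773/681792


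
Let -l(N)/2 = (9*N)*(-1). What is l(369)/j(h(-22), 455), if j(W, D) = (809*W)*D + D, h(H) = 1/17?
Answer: 56457/187915 ≈ 0.30044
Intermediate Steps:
h(H) = 1/17
j(W, D) = D + 809*D*W (j(W, D) = 809*D*W + D = D + 809*D*W)
l(N) = 18*N (l(N) = -2*9*N*(-1) = -(-18)*N = 18*N)
l(369)/j(h(-22), 455) = (18*369)/((455*(1 + 809*(1/17)))) = 6642/((455*(1 + 809/17))) = 6642/((455*(826/17))) = 6642/(375830/17) = 6642*(17/375830) = 56457/187915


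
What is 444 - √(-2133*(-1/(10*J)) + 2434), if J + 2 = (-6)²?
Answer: 444 - √70523905/170 ≈ 394.60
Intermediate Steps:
J = 34 (J = -2 + (-6)² = -2 + 36 = 34)
444 - √(-2133*(-1/(10*J)) + 2434) = 444 - √(-2133/(34*(-10)) + 2434) = 444 - √(-2133/(-340) + 2434) = 444 - √(-2133*(-1/340) + 2434) = 444 - √(2133/340 + 2434) = 444 - √(829693/340) = 444 - √70523905/170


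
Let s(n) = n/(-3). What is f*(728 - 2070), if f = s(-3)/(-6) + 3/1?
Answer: -11407/3 ≈ -3802.3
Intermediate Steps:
s(n) = -n/3 (s(n) = n*(-⅓) = -n/3)
f = 17/6 (f = -⅓*(-3)/(-6) + 3/1 = 1*(-⅙) + 3*1 = -⅙ + 3 = 17/6 ≈ 2.8333)
f*(728 - 2070) = 17*(728 - 2070)/6 = (17/6)*(-1342) = -11407/3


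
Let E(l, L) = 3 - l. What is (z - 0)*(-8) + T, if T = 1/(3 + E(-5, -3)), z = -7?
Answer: 617/11 ≈ 56.091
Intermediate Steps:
T = 1/11 (T = 1/(3 + (3 - 1*(-5))) = 1/(3 + (3 + 5)) = 1/(3 + 8) = 1/11 ≈ 0.090909)
(z - 0)*(-8) + T = (-7 - 0)*(-8) + 1/11 = (-7 - 1*0)*(-8) + 1/11 = (-7 + 0)*(-8) + 1/11 = -7*(-8) + 1/11 = 56 + 1/11 = 617/11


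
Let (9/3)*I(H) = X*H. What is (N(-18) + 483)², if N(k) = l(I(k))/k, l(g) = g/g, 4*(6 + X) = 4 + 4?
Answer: 75568249/324 ≈ 2.3324e+5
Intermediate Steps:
X = -4 (X = -6 + (4 + 4)/4 = -6 + (¼)*8 = -6 + 2 = -4)
I(H) = -4*H/3 (I(H) = (-4*H)/3 = -4*H/3)
l(g) = 1
N(k) = 1/k
(N(-18) + 483)² = (1/(-18) + 483)² = (-1/18 + 483)² = (8693/18)² = 75568249/324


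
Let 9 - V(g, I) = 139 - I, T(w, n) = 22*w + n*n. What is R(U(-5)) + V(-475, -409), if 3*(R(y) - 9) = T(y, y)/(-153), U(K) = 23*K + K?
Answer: -85010/153 ≈ -555.62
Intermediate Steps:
U(K) = 24*K
T(w, n) = n² + 22*w (T(w, n) = 22*w + n² = n² + 22*w)
R(y) = 9 - 22*y/459 - y²/459 (R(y) = 9 + ((y² + 22*y)/(-153))/3 = 9 + ((y² + 22*y)*(-1/153))/3 = 9 + (-22*y/153 - y²/153)/3 = 9 + (-22*y/459 - y²/459) = 9 - 22*y/459 - y²/459)
V(g, I) = -130 + I (V(g, I) = 9 - (139 - I) = 9 + (-139 + I) = -130 + I)
R(U(-5)) + V(-475, -409) = (9 - 176*(-5)/153 - (24*(-5))²/459) + (-130 - 409) = (9 - 22/459*(-120) - 1/459*(-120)²) - 539 = (9 + 880/153 - 1/459*14400) - 539 = (9 + 880/153 - 1600/51) - 539 = -2543/153 - 539 = -85010/153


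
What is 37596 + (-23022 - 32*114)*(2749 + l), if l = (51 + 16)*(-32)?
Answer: -16097754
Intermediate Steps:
l = -2144 (l = 67*(-32) = -2144)
37596 + (-23022 - 32*114)*(2749 + l) = 37596 + (-23022 - 32*114)*(2749 - 2144) = 37596 + (-23022 - 3648)*605 = 37596 - 26670*605 = 37596 - 16135350 = -16097754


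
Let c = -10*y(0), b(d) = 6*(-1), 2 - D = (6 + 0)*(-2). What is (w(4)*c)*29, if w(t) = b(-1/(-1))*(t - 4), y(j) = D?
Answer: 0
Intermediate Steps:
D = 14 (D = 2 - (6 + 0)*(-2) = 2 - 6*(-2) = 2 - 1*(-12) = 2 + 12 = 14)
b(d) = -6
y(j) = 14
w(t) = 24 - 6*t (w(t) = -6*(t - 4) = -6*(-4 + t) = 24 - 6*t)
c = -140 (c = -10*14 = -140)
(w(4)*c)*29 = ((24 - 6*4)*(-140))*29 = ((24 - 24)*(-140))*29 = (0*(-140))*29 = 0*29 = 0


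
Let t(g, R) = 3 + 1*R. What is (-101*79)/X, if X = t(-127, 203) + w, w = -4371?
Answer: 7979/4165 ≈ 1.9157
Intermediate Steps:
t(g, R) = 3 + R
X = -4165 (X = (3 + 203) - 4371 = 206 - 4371 = -4165)
(-101*79)/X = -101*79/(-4165) = -7979*(-1/4165) = 7979/4165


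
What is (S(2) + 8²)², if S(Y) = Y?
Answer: 4356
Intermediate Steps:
(S(2) + 8²)² = (2 + 8²)² = (2 + 64)² = 66² = 4356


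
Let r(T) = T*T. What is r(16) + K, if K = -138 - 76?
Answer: 42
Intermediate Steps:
r(T) = T²
K = -214
r(16) + K = 16² - 214 = 256 - 214 = 42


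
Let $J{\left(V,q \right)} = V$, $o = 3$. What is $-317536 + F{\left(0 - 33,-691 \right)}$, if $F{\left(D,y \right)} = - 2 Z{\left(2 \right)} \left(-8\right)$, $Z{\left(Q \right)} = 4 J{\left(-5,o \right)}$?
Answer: $-317856$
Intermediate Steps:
$Z{\left(Q \right)} = -20$ ($Z{\left(Q \right)} = 4 \left(-5\right) = -20$)
$F{\left(D,y \right)} = -320$ ($F{\left(D,y \right)} = \left(-2\right) \left(-20\right) \left(-8\right) = 40 \left(-8\right) = -320$)
$-317536 + F{\left(0 - 33,-691 \right)} = -317536 - 320 = -317856$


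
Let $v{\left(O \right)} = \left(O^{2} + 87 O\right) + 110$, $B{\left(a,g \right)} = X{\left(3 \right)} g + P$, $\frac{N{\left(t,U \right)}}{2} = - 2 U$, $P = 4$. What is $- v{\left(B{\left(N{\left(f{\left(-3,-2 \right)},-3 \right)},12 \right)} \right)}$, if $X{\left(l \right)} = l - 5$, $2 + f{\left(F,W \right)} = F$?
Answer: $1230$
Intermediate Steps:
$f{\left(F,W \right)} = -2 + F$
$N{\left(t,U \right)} = - 4 U$ ($N{\left(t,U \right)} = 2 \left(- 2 U\right) = - 4 U$)
$X{\left(l \right)} = -5 + l$
$B{\left(a,g \right)} = 4 - 2 g$ ($B{\left(a,g \right)} = \left(-5 + 3\right) g + 4 = - 2 g + 4 = 4 - 2 g$)
$v{\left(O \right)} = 110 + O^{2} + 87 O$
$- v{\left(B{\left(N{\left(f{\left(-3,-2 \right)},-3 \right)},12 \right)} \right)} = - (110 + \left(4 - 24\right)^{2} + 87 \left(4 - 24\right)) = - (110 + \left(-20\right)^{2} + 87 \left(-20\right)) = - (110 + 400 - 1740) = \left(-1\right) \left(-1230\right) = 1230$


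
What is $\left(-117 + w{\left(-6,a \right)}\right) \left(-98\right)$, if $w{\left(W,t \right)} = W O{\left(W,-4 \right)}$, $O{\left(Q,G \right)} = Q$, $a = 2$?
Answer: $7938$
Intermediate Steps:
$w{\left(W,t \right)} = W^{2}$ ($w{\left(W,t \right)} = W W = W^{2}$)
$\left(-117 + w{\left(-6,a \right)}\right) \left(-98\right) = \left(-117 + \left(-6\right)^{2}\right) \left(-98\right) = \left(-117 + 36\right) \left(-98\right) = \left(-81\right) \left(-98\right) = 7938$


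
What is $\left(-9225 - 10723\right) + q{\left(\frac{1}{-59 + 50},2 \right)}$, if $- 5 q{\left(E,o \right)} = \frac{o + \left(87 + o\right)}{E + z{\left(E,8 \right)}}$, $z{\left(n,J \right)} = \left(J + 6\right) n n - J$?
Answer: $- \frac{64125449}{3215} \approx -19946.0$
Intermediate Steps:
$z{\left(n,J \right)} = - J + n^{2} \left(6 + J\right)$ ($z{\left(n,J \right)} = \left(6 + J\right) n^{2} - J = n^{2} \left(6 + J\right) - J = - J + n^{2} \left(6 + J\right)$)
$q{\left(E,o \right)} = - \frac{87 + 2 o}{5 \left(-8 + E + 14 E^{2}\right)}$ ($q{\left(E,o \right)} = - \frac{\left(o + \left(87 + o\right)\right) \frac{1}{E + \left(\left(-1\right) 8 + 6 E^{2} + 8 E^{2}\right)}}{5} = - \frac{\left(87 + 2 o\right) \frac{1}{E + \left(-8 + 6 E^{2} + 8 E^{2}\right)}}{5} = - \frac{\left(87 + 2 o\right) \frac{1}{E + \left(-8 + 14 E^{2}\right)}}{5} = - \frac{\left(87 + 2 o\right) \frac{1}{-8 + E + 14 E^{2}}}{5} = - \frac{\frac{1}{-8 + E + 14 E^{2}} \left(87 + 2 o\right)}{5} = - \frac{87 + 2 o}{5 \left(-8 + E + 14 E^{2}\right)}$)
$\left(-9225 - 10723\right) + q{\left(\frac{1}{-59 + 50},2 \right)} = \left(-9225 - 10723\right) + \frac{-87 - 4}{5 \left(-8 + \frac{1}{-59 + 50} + 14 \left(\frac{1}{-59 + 50}\right)^{2}\right)} = -19948 + \frac{-87 - 4}{5 \left(-8 + \frac{1}{-9} + 14 \left(\frac{1}{-9}\right)^{2}\right)} = -19948 + \frac{1}{5} \frac{1}{-8 - \frac{1}{9} + 14 \left(- \frac{1}{9}\right)^{2}} \left(-91\right) = -19948 + \frac{1}{5} \frac{1}{-8 - \frac{1}{9} + 14 \cdot \frac{1}{81}} \left(-91\right) = -19948 + \frac{1}{5} \frac{1}{-8 - \frac{1}{9} + \frac{14}{81}} \left(-91\right) = -19948 + \frac{1}{5} \frac{1}{- \frac{643}{81}} \left(-91\right) = -19948 + \frac{1}{5} \left(- \frac{81}{643}\right) \left(-91\right) = -19948 + \frac{7371}{3215} = - \frac{64125449}{3215}$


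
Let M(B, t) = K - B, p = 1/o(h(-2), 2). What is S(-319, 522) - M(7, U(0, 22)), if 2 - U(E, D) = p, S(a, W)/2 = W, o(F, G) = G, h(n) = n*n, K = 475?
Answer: 576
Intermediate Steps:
h(n) = n**2
p = 1/2 ≈ 0.50000
S(a, W) = 2*W
U(E, D) = 3/2 (U(E, D) = 2 - 1*1/2 = 2 - 1/2 = 3/2)
M(B, t) = 475 - B
S(-319, 522) - M(7, U(0, 22)) = 2*522 - (475 - 1*7) = 1044 - (475 - 7) = 1044 - 1*468 = 1044 - 468 = 576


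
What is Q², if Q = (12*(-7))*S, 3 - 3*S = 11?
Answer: 50176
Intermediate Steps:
S = -8/3 (S = 1 - ⅓*11 = 1 - 11/3 = -8/3 ≈ -2.6667)
Q = 224 (Q = (12*(-7))*(-8/3) = -84*(-8/3) = 224)
Q² = 224² = 50176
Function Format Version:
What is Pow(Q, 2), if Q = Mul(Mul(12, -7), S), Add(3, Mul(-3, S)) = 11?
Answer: 50176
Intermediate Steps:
S = Rational(-8, 3) (S = Add(1, Mul(Rational(-1, 3), 11)) = Add(1, Rational(-11, 3)) = Rational(-8, 3) ≈ -2.6667)
Q = 224 (Q = Mul(Mul(12, -7), Rational(-8, 3)) = Mul(-84, Rational(-8, 3)) = 224)
Pow(Q, 2) = Pow(224, 2) = 50176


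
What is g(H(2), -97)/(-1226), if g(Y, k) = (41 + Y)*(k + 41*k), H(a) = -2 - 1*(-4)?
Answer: 87591/613 ≈ 142.89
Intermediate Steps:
H(a) = 2 (H(a) = -2 + 4 = 2)
g(Y, k) = 42*k*(41 + Y) (g(Y, k) = (41 + Y)*(42*k) = 42*k*(41 + Y))
g(H(2), -97)/(-1226) = (42*(-97)*(41 + 2))/(-1226) = (42*(-97)*43)*(-1/1226) = -175182*(-1/1226) = 87591/613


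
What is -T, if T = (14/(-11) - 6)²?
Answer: -6400/121 ≈ -52.893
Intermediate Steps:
T = 6400/121 (T = (14*(-1/11) - 6)² = (-14/11 - 6)² = (-80/11)² = 6400/121 ≈ 52.893)
-T = -1*6400/121 = -6400/121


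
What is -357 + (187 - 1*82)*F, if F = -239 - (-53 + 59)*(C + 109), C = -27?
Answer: -77112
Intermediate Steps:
F = -731 (F = -239 - (-53 + 59)*(-27 + 109) = -239 - 6*82 = -239 - 1*492 = -239 - 492 = -731)
-357 + (187 - 1*82)*F = -357 + (187 - 1*82)*(-731) = -357 + (187 - 82)*(-731) = -357 + 105*(-731) = -357 - 76755 = -77112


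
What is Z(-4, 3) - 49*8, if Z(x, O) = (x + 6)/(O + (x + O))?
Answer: -391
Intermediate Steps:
Z(x, O) = (6 + x)/(x + 2*O) (Z(x, O) = (6 + x)/(O + (O + x)) = (6 + x)/(x + 2*O))
Z(-4, 3) - 49*8 = (6 - 4)/(-4 + 2*3) - 49*8 = 2/(-4 + 6) - 392 = 2/2 - 392 = (1/2)*2 - 392 = 1 - 392 = -391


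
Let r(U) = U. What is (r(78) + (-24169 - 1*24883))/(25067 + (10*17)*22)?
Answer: -48974/28807 ≈ -1.7001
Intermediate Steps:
(r(78) + (-24169 - 1*24883))/(25067 + (10*17)*22) = (78 + (-24169 - 1*24883))/(25067 + (10*17)*22) = (78 + (-24169 - 24883))/(25067 + 170*22) = (78 - 49052)/(25067 + 3740) = -48974/28807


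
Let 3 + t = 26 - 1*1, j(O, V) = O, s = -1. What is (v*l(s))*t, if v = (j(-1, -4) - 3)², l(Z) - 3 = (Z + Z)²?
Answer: 2464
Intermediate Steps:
l(Z) = 3 + 4*Z² (l(Z) = 3 + (Z + Z)² = 3 + (2*Z)² = 3 + 4*Z²)
v = 16 (v = (-1 - 3)² = (-4)² = 16)
t = 22 (t = -3 + (26 - 1*1) = -3 + (26 - 1) = -3 + 25 = 22)
(v*l(s))*t = (16*(3 + 4*(-1)²))*22 = (16*(3 + 4*1))*22 = (16*(3 + 4))*22 = (16*7)*22 = 112*22 = 2464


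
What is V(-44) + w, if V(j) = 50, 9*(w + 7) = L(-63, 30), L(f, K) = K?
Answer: 139/3 ≈ 46.333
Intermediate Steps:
w = -11/3 (w = -7 + (⅑)*30 = -7 + 10/3 = -11/3 ≈ -3.6667)
V(-44) + w = 50 - 11/3 = 139/3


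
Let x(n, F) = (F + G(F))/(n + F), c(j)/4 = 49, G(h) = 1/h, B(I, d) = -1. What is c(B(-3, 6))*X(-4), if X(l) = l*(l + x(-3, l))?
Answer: 2660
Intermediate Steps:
c(j) = 196 (c(j) = 4*49 = 196)
x(n, F) = (F + 1/F)/(F + n) (x(n, F) = (F + 1/F)/(n + F) = (F + 1/F)/(F + n))
X(l) = l*(l + (1 + l²)/(l*(-3 + l))) (X(l) = l*(l + (1 + l²)/(l*(l - 3))) = l*(l + (1 + l²)/(l*(-3 + l))))
c(B(-3, 6))*X(-4) = 196*((1 + (-4)³ - 2*(-4)²)/(-3 - 4)) = 196*((1 - 64 - 2*16)/(-7)) = 196*(-(1 - 64 - 32)/7) = 196*(-⅐*(-95)) = 196*(95/7) = 2660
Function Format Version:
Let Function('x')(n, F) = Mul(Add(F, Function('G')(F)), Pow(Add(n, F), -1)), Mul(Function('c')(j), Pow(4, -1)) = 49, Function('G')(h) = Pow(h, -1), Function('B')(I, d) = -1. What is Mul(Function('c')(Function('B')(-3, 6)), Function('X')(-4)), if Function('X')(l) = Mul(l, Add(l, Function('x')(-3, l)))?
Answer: 2660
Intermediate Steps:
Function('c')(j) = 196 (Function('c')(j) = Mul(4, 49) = 196)
Function('x')(n, F) = Mul(Pow(Add(F, n), -1), Add(F, Pow(F, -1))) (Function('x')(n, F) = Mul(Add(F, Pow(F, -1)), Pow(Add(n, F), -1)) = Mul(Add(F, Pow(F, -1)), Pow(Add(F, n), -1)) = Mul(Pow(Add(F, n), -1), Add(F, Pow(F, -1))))
Function('X')(l) = Mul(l, Add(l, Mul(Pow(l, -1), Pow(Add(-3, l), -1), Add(1, Pow(l, 2))))) (Function('X')(l) = Mul(l, Add(l, Mul(Pow(l, -1), Pow(Add(l, -3), -1), Add(1, Pow(l, 2))))) = Mul(l, Add(l, Mul(Pow(l, -1), Pow(Add(-3, l), -1), Add(1, Pow(l, 2))))))
Mul(Function('c')(Function('B')(-3, 6)), Function('X')(-4)) = Mul(196, Mul(Pow(Add(-3, -4), -1), Add(1, Pow(-4, 3), Mul(-2, Pow(-4, 2))))) = Mul(196, Mul(Pow(-7, -1), Add(1, -64, Mul(-2, 16)))) = Mul(196, Mul(Rational(-1, 7), Add(1, -64, -32))) = Mul(196, Mul(Rational(-1, 7), -95)) = Mul(196, Rational(95, 7)) = 2660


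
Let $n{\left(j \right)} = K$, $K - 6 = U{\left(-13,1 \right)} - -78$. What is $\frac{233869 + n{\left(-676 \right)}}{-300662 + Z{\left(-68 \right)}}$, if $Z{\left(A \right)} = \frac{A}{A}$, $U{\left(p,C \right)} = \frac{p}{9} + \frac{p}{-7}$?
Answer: $- \frac{14739065}{18941643} \approx -0.77813$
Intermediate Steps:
$U{\left(p,C \right)} = - \frac{2 p}{63}$ ($U{\left(p,C \right)} = p \frac{1}{9} + p \left(- \frac{1}{7}\right) = \frac{p}{9} - \frac{p}{7} = - \frac{2 p}{63}$)
$Z{\left(A \right)} = 1$
$K = \frac{5318}{63}$ ($K = 6 - - \frac{4940}{63} = 6 + \left(\frac{26}{63} + 78\right) = 6 + \frac{4940}{63} = \frac{5318}{63} \approx 84.413$)
$n{\left(j \right)} = \frac{5318}{63}$
$\frac{233869 + n{\left(-676 \right)}}{-300662 + Z{\left(-68 \right)}} = \frac{233869 + \frac{5318}{63}}{-300662 + 1} = \frac{14739065}{63 \left(-300661\right)} = \frac{14739065}{63} \left(- \frac{1}{300661}\right) = - \frac{14739065}{18941643}$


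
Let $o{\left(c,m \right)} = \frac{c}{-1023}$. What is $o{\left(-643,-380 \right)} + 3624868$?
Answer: $\frac{3708240607}{1023} \approx 3.6249 \cdot 10^{6}$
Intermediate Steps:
$o{\left(c,m \right)} = - \frac{c}{1023}$ ($o{\left(c,m \right)} = c \left(- \frac{1}{1023}\right) = - \frac{c}{1023}$)
$o{\left(-643,-380 \right)} + 3624868 = \left(- \frac{1}{1023}\right) \left(-643\right) + 3624868 = \frac{643}{1023} + 3624868 = \frac{3708240607}{1023}$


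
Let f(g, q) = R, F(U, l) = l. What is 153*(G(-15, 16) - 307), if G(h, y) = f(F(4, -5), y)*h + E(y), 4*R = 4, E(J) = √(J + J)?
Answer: -49266 + 612*√2 ≈ -48401.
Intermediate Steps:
E(J) = √2*√J (E(J) = √(2*J) = √2*√J)
R = 1 (R = (¼)*4 = 1)
f(g, q) = 1
G(h, y) = h + √2*√y (G(h, y) = 1*h + √2*√y = h + √2*√y)
153*(G(-15, 16) - 307) = 153*((-15 + √2*√16) - 307) = 153*((-15 + √2*4) - 307) = 153*((-15 + 4*√2) - 307) = 153*(-322 + 4*√2) = -49266 + 612*√2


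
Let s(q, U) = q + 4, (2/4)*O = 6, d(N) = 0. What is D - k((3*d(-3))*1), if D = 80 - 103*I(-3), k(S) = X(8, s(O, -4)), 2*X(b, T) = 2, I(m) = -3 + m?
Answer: 697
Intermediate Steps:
O = 12 (O = 2*6 = 12)
s(q, U) = 4 + q
X(b, T) = 1 (X(b, T) = (½)*2 = 1)
k(S) = 1
D = 698 (D = 80 - 103*(-3 - 3) = 80 - 103*(-6) = 80 + 618 = 698)
D - k((3*d(-3))*1) = 698 - 1*1 = 698 - 1 = 697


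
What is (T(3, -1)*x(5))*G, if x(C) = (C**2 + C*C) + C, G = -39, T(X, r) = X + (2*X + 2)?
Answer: -23595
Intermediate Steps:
T(X, r) = 2 + 3*X (T(X, r) = X + (2 + 2*X) = 2 + 3*X)
x(C) = C + 2*C**2 (x(C) = (C**2 + C**2) + C = 2*C**2 + C = C + 2*C**2)
(T(3, -1)*x(5))*G = ((2 + 3*3)*(5*(1 + 2*5)))*(-39) = ((2 + 9)*(5*(1 + 10)))*(-39) = (11*(5*11))*(-39) = (11*55)*(-39) = 605*(-39) = -23595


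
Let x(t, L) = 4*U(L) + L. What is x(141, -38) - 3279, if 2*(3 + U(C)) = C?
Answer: -3405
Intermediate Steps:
U(C) = -3 + C/2
x(t, L) = -12 + 3*L (x(t, L) = 4*(-3 + L/2) + L = (-12 + 2*L) + L = -12 + 3*L)
x(141, -38) - 3279 = (-12 + 3*(-38)) - 3279 = (-12 - 114) - 3279 = -126 - 3279 = -3405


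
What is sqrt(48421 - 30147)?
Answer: sqrt(18274) ≈ 135.18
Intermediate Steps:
sqrt(48421 - 30147) = sqrt(18274)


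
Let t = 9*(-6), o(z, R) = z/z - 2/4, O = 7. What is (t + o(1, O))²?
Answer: 11449/4 ≈ 2862.3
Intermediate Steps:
o(z, R) = ½ (o(z, R) = 1 - 2*¼ = 1 - ½ = ½)
t = -54
(t + o(1, O))² = (-54 + ½)² = (-107/2)² = 11449/4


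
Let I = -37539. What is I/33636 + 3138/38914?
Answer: -225873813/218151884 ≈ -1.0354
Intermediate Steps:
I/33636 + 3138/38914 = -37539/33636 + 3138/38914 = -37539*1/33636 + 3138*(1/38914) = -12513/11212 + 1569/19457 = -225873813/218151884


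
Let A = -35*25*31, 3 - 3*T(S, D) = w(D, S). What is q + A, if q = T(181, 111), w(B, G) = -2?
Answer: -81370/3 ≈ -27123.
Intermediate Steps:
T(S, D) = 5/3 (T(S, D) = 1 - ⅓*(-2) = 1 + ⅔ = 5/3)
q = 5/3 ≈ 1.6667
A = -27125 (A = -875*31 = -27125)
q + A = 5/3 - 27125 = -81370/3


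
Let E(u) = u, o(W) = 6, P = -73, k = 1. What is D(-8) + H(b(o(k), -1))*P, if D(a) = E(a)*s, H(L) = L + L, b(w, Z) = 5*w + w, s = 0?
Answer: -5256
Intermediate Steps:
b(w, Z) = 6*w
H(L) = 2*L
D(a) = 0 (D(a) = a*0 = 0)
D(-8) + H(b(o(k), -1))*P = 0 + (2*(6*6))*(-73) = 0 + (2*36)*(-73) = 0 + 72*(-73) = 0 - 5256 = -5256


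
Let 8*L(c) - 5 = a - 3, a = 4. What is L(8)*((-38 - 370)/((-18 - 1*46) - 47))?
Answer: 102/37 ≈ 2.7568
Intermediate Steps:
L(c) = ¾ (L(c) = 5/8 + (4 - 3)/8 = 5/8 + (⅛)*1 = 5/8 + ⅛ = ¾)
L(8)*((-38 - 370)/((-18 - 1*46) - 47)) = 3*((-38 - 370)/((-18 - 1*46) - 47))/4 = 3*(-408/((-18 - 46) - 47))/4 = 3*(-408/(-64 - 47))/4 = 3*(-408/(-111))/4 = 3*(-408*(-1/111))/4 = (¾)*(136/37) = 102/37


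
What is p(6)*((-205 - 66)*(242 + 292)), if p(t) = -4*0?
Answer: 0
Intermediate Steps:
p(t) = 0
p(6)*((-205 - 66)*(242 + 292)) = 0*((-205 - 66)*(242 + 292)) = 0*(-271*534) = 0*(-144714) = 0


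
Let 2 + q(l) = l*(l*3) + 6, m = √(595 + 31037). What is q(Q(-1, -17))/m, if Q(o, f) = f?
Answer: 871*√1977/7908 ≈ 4.8973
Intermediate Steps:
m = 4*√1977 (m = √31632 = 4*√1977 ≈ 177.85)
q(l) = 4 + 3*l² (q(l) = -2 + (l*(l*3) + 6) = -2 + (l*(3*l) + 6) = -2 + (3*l² + 6) = -2 + (6 + 3*l²) = 4 + 3*l²)
q(Q(-1, -17))/m = (4 + 3*(-17)²)/((4*√1977)) = (4 + 3*289)*(√1977/7908) = (4 + 867)*(√1977/7908) = 871*(√1977/7908) = 871*√1977/7908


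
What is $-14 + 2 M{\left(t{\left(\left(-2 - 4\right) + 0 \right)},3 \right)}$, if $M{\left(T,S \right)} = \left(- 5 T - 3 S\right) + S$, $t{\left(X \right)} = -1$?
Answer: $-16$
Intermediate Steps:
$M{\left(T,S \right)} = - 5 T - 2 S$
$-14 + 2 M{\left(t{\left(\left(-2 - 4\right) + 0 \right)},3 \right)} = -14 + 2 \left(\left(-5\right) \left(-1\right) - 6\right) = -14 + 2 \left(5 - 6\right) = -14 + 2 \left(-1\right) = -14 - 2 = -16$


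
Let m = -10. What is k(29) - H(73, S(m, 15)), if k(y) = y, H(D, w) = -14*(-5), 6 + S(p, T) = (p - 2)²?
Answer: -41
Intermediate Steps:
S(p, T) = -6 + (-2 + p)² (S(p, T) = -6 + (p - 2)² = -6 + (-2 + p)²)
H(D, w) = 70
k(29) - H(73, S(m, 15)) = 29 - 1*70 = 29 - 70 = -41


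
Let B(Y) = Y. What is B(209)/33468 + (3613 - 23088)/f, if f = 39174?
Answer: -35755663/72837524 ≈ -0.49090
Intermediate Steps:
B(209)/33468 + (3613 - 23088)/f = 209/33468 + (3613 - 23088)/39174 = 209*(1/33468) - 19475*1/39174 = 209/33468 - 19475/39174 = -35755663/72837524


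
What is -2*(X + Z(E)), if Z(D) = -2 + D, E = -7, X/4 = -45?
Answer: 378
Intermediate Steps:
X = -180 (X = 4*(-45) = -180)
-2*(X + Z(E)) = -2*(-180 + (-2 - 7)) = -2*(-180 - 9) = -2*(-189) = 378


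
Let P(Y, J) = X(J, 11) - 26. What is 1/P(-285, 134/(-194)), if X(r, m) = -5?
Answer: -1/31 ≈ -0.032258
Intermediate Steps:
P(Y, J) = -31 (P(Y, J) = -5 - 26 = -31)
1/P(-285, 134/(-194)) = 1/(-31) = -1/31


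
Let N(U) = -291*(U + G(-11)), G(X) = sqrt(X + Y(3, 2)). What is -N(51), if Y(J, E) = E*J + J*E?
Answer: 15132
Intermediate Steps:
Y(J, E) = 2*E*J (Y(J, E) = E*J + E*J = 2*E*J)
G(X) = sqrt(12 + X) (G(X) = sqrt(X + 2*2*3) = sqrt(X + 12) = sqrt(12 + X))
N(U) = -291 - 291*U (N(U) = -291*(U + sqrt(12 - 11)) = -291*(U + sqrt(1)) = -291*(U + 1) = -291*(1 + U) = -291 - 291*U)
-N(51) = -(-291 - 291*51) = -(-291 - 14841) = -1*(-15132) = 15132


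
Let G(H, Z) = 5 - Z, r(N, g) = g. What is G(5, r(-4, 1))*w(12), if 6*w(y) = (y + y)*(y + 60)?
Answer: 1152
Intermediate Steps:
w(y) = y*(60 + y)/3 (w(y) = ((y + y)*(y + 60))/6 = ((2*y)*(60 + y))/6 = (2*y*(60 + y))/6 = y*(60 + y)/3)
G(5, r(-4, 1))*w(12) = (5 - 1*1)*((1/3)*12*(60 + 12)) = (5 - 1)*((1/3)*12*72) = 4*288 = 1152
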